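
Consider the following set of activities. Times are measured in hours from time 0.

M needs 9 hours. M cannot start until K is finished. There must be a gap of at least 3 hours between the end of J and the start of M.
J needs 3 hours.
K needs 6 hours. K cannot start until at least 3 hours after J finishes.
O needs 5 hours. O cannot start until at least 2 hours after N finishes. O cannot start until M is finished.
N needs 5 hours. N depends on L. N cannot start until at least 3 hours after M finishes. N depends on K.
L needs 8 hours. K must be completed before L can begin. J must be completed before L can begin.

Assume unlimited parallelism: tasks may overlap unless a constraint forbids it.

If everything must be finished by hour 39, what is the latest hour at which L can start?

To finish by hour 39, O (duration 5) must start no later than hour 34.
Since O (must start by hour 34, minus 2-hour gap → hour 32) depends on it, N must finish by hour 32. Backing off its 5-hour duration gives a latest start of hour 27.
L feeds into N (must start by hour 27); so L must finish by hour 27 and therefore start by hour 19.

19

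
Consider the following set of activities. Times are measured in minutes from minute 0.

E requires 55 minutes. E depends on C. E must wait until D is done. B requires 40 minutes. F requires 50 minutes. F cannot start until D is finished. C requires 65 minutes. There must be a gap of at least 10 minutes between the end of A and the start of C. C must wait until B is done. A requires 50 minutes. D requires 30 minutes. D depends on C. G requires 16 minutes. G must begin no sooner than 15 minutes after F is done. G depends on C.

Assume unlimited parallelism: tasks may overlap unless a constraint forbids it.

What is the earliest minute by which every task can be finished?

B has no prerequisites, so it starts at minute 0 and finishes at minute 40.
A can start immediately at minute 0; it finishes at minute 50.
C needs all of A (finishes minute 50, plus 10-minute gap → minute 60); B (finishes minute 40). That puts its earliest start at minute 60; it finishes at 60 + 65 = minute 125.
D waits on C (finishes minute 125), so it starts at minute 125 and finishes at 125 + 30 = minute 155.
After D (finishes minute 155), F can start at minute 155 and finishes at minute 205.
For G: F (finishes minute 205, plus 15-minute gap → minute 220); C (finishes minute 125). Taking the maximum gives a start of minute 220, and it finishes at 220 + 16 = minute 236.
E cannot start until C (finishes minute 125); D (finishes minute 155). The controlling bound is minute 155, so E finishes at 155 + 55 = minute 210.
All tasks are finished once the last one completes. Finish times: A at 50, B at 40, C at 125, D at 155, E at 210, F at 205, G at 236. The latest is minute 236.

236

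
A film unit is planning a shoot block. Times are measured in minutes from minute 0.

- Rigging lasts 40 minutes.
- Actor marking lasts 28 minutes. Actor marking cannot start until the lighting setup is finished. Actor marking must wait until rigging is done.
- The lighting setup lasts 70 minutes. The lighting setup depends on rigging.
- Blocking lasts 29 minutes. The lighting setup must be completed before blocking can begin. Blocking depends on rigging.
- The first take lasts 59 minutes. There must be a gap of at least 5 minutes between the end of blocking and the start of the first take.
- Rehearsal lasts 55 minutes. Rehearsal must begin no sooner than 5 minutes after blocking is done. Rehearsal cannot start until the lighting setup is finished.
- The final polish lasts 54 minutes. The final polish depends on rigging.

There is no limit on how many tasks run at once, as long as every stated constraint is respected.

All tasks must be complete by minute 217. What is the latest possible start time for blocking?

124

Rehearsal has no dependents, so it just needs to finish by minute 217. Starting by 217 − 55 = minute 162 achieves that.
To finish by minute 217, the first take (duration 59) must start no later than minute 158.
Blocking has several dependents: rehearsal (must start by minute 162, minus 5-minute gap → minute 157); the first take (must start by minute 158, minus 5-minute gap → minute 153). The earliest of those limits is minute 153, so blocking must start by 153 − 29 = minute 124.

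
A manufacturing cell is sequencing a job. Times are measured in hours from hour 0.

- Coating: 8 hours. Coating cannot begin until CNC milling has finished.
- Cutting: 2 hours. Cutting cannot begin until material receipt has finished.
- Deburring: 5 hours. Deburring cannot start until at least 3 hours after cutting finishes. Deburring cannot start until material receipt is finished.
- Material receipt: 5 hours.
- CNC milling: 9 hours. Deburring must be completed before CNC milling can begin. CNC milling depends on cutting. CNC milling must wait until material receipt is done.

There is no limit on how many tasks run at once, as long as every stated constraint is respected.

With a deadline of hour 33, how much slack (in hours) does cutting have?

Material receipt can start immediately at hour 0; it finishes at hour 5.
Cutting cannot begin until material receipt (finishes hour 5). It runs from hour 5 to 5 + 2 = hour 7.

Working backward from the deadline:
Coating must finish by hour 33; it takes 8 hours, so it must start by 33 − 8 = hour 25.
CNC milling has to be done before coating (must start by hour 25). That means finishing by hour 25, i.e. starting by 25 − 9 = hour 16.
Deburring must finish before CNC milling (must start by hour 16). With a 5-hour duration, deburring must start by 16 − 5 = hour 11.
For cutting: deburring (must start by hour 11, minus 3-hour gap → hour 8); CNC milling (must start by hour 16). The most restrictive is hour 8; with a 2-hour duration, cutting must start by hour 6.
So cutting can start as early as hour 5 and as late as hour 6, giving 6 − 5 = 1 hour of slack.

1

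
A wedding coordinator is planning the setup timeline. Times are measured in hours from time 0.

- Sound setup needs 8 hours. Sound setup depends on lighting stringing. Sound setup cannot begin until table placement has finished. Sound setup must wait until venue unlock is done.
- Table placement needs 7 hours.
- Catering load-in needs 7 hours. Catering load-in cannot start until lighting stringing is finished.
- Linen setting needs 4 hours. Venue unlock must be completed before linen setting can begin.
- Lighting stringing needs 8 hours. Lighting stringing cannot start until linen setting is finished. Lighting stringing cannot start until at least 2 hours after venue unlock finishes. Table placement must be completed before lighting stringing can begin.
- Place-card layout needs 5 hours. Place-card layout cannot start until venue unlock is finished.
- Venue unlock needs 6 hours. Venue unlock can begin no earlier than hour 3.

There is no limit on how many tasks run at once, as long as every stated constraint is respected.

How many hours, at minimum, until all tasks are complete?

29

Table placement has no prerequisites, so it starts at hour 0 and finishes at hour 7.
Venue unlock waits on its own release at hour 3, so it starts at hour 3 and finishes at 3 + 6 = hour 9.
After venue unlock (finishes hour 9), place-card layout can start at hour 9 and finishes at hour 14.
After venue unlock (finishes hour 9), linen setting can start at hour 9 and finishes at hour 13.
Lighting stringing has to wait for linen setting (finishes hour 13); venue unlock (finishes hour 9, plus 2-hour gap → hour 11); table placement (finishes hour 7). The latest of these is hour 13, so lighting stringing runs hour 13 to 13 + 8 = hour 21.
After lighting stringing (finishes hour 21), catering load-in can start at hour 21 and finishes at hour 28.
Sound setup has to wait for lighting stringing (finishes hour 21); table placement (finishes hour 7); venue unlock (finishes hour 9). The latest of these is hour 21, so sound setup runs hour 21 to 21 + 8 = hour 29.
All tasks are finished once the last one completes. Finish times: Venue unlock at 9, Table placement at 7, Linen setting at 13, Lighting stringing at 21, Sound setup at 29, Catering load-in at 28, Place-card layout at 14. The latest is hour 29.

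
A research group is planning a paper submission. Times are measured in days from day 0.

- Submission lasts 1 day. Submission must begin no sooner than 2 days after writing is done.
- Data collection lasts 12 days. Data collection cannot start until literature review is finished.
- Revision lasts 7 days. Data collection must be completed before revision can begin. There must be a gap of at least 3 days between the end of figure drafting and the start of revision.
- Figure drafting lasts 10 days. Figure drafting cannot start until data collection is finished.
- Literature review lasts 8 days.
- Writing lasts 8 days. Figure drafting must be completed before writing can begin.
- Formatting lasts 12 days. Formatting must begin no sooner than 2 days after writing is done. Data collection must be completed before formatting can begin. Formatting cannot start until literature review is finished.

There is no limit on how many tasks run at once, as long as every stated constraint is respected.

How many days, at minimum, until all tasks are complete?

Nothing blocks literature review, so it runs from day 0 to day 8.
After literature review (finishes day 8), data collection can start at day 8 and finishes at day 20.
Figure drafting waits on data collection (finishes day 20), so it starts at day 20 and finishes at 20 + 10 = day 30.
Revision has to wait for data collection (finishes day 20); figure drafting (finishes day 30, plus 3-day gap → day 33). The latest of these is day 33, so revision runs day 33 to 33 + 7 = day 40.
Writing cannot begin until figure drafting (finishes day 30). It runs from day 30 to 30 + 8 = day 38.
Submission waits on writing (finishes day 38, plus 2-day gap → day 40), so it starts at day 40 and finishes at 40 + 1 = day 41.
Formatting cannot start until writing (finishes day 38, plus 2-day gap → day 40); data collection (finishes day 20); literature review (finishes day 8). The controlling bound is day 40, so formatting finishes at 40 + 12 = day 52.
All tasks are finished once the last one completes. Finish times: Literature review at 8, Data collection at 20, Figure drafting at 30, Writing at 38, Revision at 40, Formatting at 52, Submission at 41. The latest is day 52.

52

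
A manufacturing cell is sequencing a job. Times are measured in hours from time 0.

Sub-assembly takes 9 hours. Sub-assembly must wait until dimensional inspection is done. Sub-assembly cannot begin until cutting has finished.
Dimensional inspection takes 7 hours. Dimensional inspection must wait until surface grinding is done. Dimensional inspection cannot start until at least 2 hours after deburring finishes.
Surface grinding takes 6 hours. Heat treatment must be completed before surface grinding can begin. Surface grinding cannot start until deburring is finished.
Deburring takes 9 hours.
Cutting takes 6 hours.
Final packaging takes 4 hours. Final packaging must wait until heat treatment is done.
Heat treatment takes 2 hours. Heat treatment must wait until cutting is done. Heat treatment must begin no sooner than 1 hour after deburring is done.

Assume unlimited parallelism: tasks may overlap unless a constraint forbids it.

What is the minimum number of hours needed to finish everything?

Deburring has no prerequisites, so it starts at hour 0 and finishes at hour 9.
Cutting has no prerequisites, so it starts at hour 0 and finishes at hour 6.
For heat treatment: cutting (finishes hour 6); deburring (finishes hour 9, plus 1-hour gap → hour 10). Taking the maximum gives a start of hour 10, and it finishes at 10 + 2 = hour 12.
Final packaging waits on heat treatment (finishes hour 12), so it starts at hour 12 and finishes at 12 + 4 = hour 16.
Surface grinding has to wait for heat treatment (finishes hour 12); deburring (finishes hour 9). The latest of these is hour 12, so surface grinding runs hour 12 to 12 + 6 = hour 18.
Dimensional inspection needs all of surface grinding (finishes hour 18); deburring (finishes hour 9, plus 2-hour gap → hour 11). That puts its earliest start at hour 18; it finishes at 18 + 7 = hour 25.
Sub-assembly has to wait for dimensional inspection (finishes hour 25); cutting (finishes hour 6). The latest of these is hour 25, so sub-assembly runs hour 25 to 25 + 9 = hour 34.
All tasks are finished once the last one completes. Finish times: Cutting at 6, Deburring at 9, Heat treatment at 12, Surface grinding at 18, Dimensional inspection at 25, Sub-assembly at 34, Final packaging at 16. The latest is hour 34.

34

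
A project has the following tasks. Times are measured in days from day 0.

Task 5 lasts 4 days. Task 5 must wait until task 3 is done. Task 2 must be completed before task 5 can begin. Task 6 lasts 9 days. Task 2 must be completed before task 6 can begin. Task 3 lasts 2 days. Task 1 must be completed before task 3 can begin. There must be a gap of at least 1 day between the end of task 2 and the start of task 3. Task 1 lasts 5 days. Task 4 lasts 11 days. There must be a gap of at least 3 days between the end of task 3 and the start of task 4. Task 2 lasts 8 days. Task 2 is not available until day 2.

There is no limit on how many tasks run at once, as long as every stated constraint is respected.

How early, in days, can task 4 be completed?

27

After its own release at day 2, task 2 can start at day 2 and finishes at day 10.
Task 1 has no prerequisites, so it starts at day 0 and finishes at day 5.
Task 3 needs all of task 1 (finishes day 5); task 2 (finishes day 10, plus 1-day gap → day 11). That puts its earliest start at day 11; it finishes at 11 + 2 = day 13.
After task 3 (finishes day 13, plus 3-day gap → day 16), task 4 can start at day 16 and finishes at day 27.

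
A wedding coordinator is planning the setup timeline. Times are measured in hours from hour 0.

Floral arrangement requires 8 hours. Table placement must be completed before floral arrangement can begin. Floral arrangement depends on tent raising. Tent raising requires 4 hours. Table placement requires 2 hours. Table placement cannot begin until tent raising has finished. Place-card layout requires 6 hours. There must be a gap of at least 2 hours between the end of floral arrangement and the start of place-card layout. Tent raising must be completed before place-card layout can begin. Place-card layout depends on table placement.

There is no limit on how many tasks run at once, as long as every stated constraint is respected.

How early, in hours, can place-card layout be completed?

Nothing blocks tent raising, so it runs from hour 0 to hour 4.
Table placement cannot begin until tent raising (finishes hour 4). It runs from hour 4 to 4 + 2 = hour 6.
Floral arrangement needs all of table placement (finishes hour 6); tent raising (finishes hour 4). That puts its earliest start at hour 6; it finishes at 6 + 8 = hour 14.
Place-card layout needs all of floral arrangement (finishes hour 14, plus 2-hour gap → hour 16); tent raising (finishes hour 4); table placement (finishes hour 6). That puts its earliest start at hour 16; it finishes at 16 + 6 = hour 22.

22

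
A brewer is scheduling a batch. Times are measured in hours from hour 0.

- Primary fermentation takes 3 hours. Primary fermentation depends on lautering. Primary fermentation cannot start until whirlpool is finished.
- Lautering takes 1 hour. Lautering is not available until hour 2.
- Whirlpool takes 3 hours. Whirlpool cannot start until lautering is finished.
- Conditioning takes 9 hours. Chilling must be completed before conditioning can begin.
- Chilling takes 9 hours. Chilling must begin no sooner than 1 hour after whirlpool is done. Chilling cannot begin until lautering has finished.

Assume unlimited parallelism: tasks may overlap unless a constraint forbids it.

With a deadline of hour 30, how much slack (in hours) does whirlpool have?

5

Lautering waits on its own release at hour 2, so it starts at hour 2 and finishes at 2 + 1 = hour 3.
Whirlpool waits on lautering (finishes hour 3), so it starts at hour 3 and finishes at 3 + 3 = hour 6.

Working backward from the deadline:
To finish by hour 30, conditioning (duration 9) must start no later than hour 21.
Chilling feeds into conditioning (must start by hour 21); so chilling must finish by hour 21 and therefore start by hour 12.
To finish by hour 30, primary fermentation (duration 3) must start no later than hour 27.
Whirlpool must finish in time for chilling (must start by hour 12, minus 1-hour gap → hour 11); primary fermentation (must start by hour 27). The tightest is hour 11, so whirlpool must start by 11 − 3 = hour 8.
So whirlpool can start as early as hour 3 and as late as hour 8, giving 8 − 3 = 5 hours of slack.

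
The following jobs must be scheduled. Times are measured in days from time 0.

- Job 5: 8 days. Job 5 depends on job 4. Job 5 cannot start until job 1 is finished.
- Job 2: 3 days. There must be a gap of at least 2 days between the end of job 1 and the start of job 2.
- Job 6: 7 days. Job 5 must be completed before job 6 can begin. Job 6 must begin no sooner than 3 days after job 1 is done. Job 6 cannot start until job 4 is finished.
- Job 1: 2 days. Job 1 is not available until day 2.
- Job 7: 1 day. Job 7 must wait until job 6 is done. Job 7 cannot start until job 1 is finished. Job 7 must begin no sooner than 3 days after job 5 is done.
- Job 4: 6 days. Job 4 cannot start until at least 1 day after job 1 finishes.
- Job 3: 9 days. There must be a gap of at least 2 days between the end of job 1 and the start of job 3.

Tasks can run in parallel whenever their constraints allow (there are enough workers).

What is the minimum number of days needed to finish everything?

27

After its own release at day 2, job 1 can start at day 2 and finishes at day 4.
Job 4 cannot begin until job 1 (finishes day 4, plus 1-day gap → day 5). It runs from day 5 to 5 + 6 = day 11.
Job 5 cannot start until job 4 (finishes day 11); job 1 (finishes day 4). The controlling bound is day 11, so job 5 finishes at 11 + 8 = day 19.
Job 6 cannot start until job 5 (finishes day 19); job 1 (finishes day 4, plus 3-day gap → day 7); job 4 (finishes day 11). The controlling bound is day 19, so job 6 finishes at 19 + 7 = day 26.
Job 7 needs all of job 6 (finishes day 26); job 1 (finishes day 4); job 5 (finishes day 19, plus 3-day gap → day 22). That puts its earliest start at day 26; it finishes at 26 + 1 = day 27.
After job 1 (finishes day 4, plus 2-day gap → day 6), job 3 can start at day 6 and finishes at day 15.
Job 2 waits on job 1 (finishes day 4, plus 2-day gap → day 6), so it starts at day 6 and finishes at 6 + 3 = day 9.
All tasks are finished once the last one completes. Finish times: Job 1 at 4, Job 2 at 9, Job 3 at 15, Job 4 at 11, Job 5 at 19, Job 6 at 26, Job 7 at 27. The latest is day 27.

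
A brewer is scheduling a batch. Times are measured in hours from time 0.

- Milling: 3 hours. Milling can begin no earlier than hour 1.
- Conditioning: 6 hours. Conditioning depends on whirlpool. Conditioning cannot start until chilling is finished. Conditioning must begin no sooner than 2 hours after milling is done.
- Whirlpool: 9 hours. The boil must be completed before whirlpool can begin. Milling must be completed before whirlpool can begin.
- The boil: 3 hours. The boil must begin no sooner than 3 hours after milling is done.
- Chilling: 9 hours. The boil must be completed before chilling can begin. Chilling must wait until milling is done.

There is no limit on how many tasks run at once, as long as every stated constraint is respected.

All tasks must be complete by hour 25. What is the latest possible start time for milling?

Conditioning must finish by hour 25; it takes 6 hours, so it must start by 25 − 6 = hour 19.
Whirlpool has to be done before conditioning (must start by hour 19). That means finishing by hour 19, i.e. starting by 19 − 9 = hour 10.
Chilling must finish before conditioning (must start by hour 19). With a 9-hour duration, chilling must start by 19 − 9 = hour 10.
The boil feeds whirlpool (must start by hour 10); chilling (must start by hour 10). Taking the minimum, the boil must finish by hour 10 and start by 10 − 3 = hour 7.
For milling: the boil (must start by hour 7, minus 3-hour gap → hour 4); whirlpool (must start by hour 10); chilling (must start by hour 10); conditioning (must start by hour 19, minus 2-hour gap → hour 17). The most restrictive is hour 4; with a 3-hour duration, milling must start by hour 1.

1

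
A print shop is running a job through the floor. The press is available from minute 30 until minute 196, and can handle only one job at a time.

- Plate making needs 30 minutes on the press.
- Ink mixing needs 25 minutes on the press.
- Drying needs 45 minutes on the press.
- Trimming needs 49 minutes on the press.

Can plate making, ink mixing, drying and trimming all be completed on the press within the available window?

Yes

The press window is 196 − 30 = 166 minutes.
Running back to back, the jobs need 30 + 25 + 45 + 49 = 149 minutes on the press.
Since 149 ≤ 166, they fit within the window.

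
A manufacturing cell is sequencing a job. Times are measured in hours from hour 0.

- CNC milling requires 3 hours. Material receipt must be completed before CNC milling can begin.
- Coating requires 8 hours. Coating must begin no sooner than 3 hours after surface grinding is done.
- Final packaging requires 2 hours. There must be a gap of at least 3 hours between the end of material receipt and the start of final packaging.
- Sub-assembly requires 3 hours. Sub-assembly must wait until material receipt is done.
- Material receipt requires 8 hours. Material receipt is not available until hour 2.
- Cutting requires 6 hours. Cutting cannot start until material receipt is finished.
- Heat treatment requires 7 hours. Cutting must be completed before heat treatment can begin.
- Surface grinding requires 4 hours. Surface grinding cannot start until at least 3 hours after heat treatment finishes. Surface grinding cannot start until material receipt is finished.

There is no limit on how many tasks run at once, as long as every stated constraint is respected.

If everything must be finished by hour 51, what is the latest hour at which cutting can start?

20

To finish by hour 51, coating (duration 8) must start no later than hour 43.
Since coating (must start by hour 43, minus 3-hour gap → hour 40) depends on it, surface grinding must finish by hour 40. Backing off its 4-hour duration gives a latest start of hour 36.
Heat treatment has to be done before surface grinding (must start by hour 36, minus 3-hour gap → hour 33). That means finishing by hour 33, i.e. starting by 33 − 7 = hour 26.
Cutting must finish before heat treatment (must start by hour 26). With a 6-hour duration, cutting must start by 26 − 6 = hour 20.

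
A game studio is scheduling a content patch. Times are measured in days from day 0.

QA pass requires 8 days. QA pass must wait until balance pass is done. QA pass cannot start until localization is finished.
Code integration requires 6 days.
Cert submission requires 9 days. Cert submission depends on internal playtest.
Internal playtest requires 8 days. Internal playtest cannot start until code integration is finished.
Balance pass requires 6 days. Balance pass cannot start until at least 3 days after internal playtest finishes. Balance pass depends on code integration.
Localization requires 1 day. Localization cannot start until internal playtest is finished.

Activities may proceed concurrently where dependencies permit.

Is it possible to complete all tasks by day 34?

Yes

Code integration has no prerequisites, so it starts at day 0 and finishes at day 6.
Internal playtest waits on code integration (finishes day 6), so it starts at day 6 and finishes at 6 + 8 = day 14.
Cert submission cannot begin until internal playtest (finishes day 14). It runs from day 14 to 14 + 9 = day 23.
After internal playtest (finishes day 14), localization can start at day 14 and finishes at day 15.
Balance pass cannot start until internal playtest (finishes day 14, plus 3-day gap → day 17); code integration (finishes day 6). The controlling bound is day 17, so balance pass finishes at 17 + 6 = day 23.
QA pass cannot start until balance pass (finishes day 23); localization (finishes day 15). The controlling bound is day 23, so QA pass finishes at 23 + 8 = day 31.
Every task is finished by day 31, which is no later than the deadline of 34, so the schedule is feasible.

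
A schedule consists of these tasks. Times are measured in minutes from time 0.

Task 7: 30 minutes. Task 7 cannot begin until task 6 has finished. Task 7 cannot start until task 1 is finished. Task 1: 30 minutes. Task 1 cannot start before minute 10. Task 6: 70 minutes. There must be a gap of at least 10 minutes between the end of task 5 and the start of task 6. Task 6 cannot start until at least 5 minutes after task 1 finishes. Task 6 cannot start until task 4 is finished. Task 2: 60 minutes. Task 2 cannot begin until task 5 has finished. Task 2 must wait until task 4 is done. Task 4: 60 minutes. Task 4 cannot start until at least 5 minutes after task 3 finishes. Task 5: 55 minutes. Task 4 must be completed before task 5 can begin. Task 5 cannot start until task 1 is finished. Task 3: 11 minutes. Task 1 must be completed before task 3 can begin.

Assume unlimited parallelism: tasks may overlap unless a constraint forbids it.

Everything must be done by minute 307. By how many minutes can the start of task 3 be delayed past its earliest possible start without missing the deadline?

Task 1 waits on its own release at minute 10, so it starts at minute 10 and finishes at 10 + 30 = minute 40.
After task 1 (finishes minute 40), task 3 can start at minute 40 and finishes at minute 51.

Working backward from the deadline:
Nothing follows task 2; the deadline of minute 307 is its only limit. It must start by 307 − 60 = minute 247.
Nothing follows task 7; the deadline of minute 307 is its only limit. It must start by 307 − 30 = minute 277.
Task 6 feeds into task 7 (must start by minute 277); so task 6 must finish by minute 277 and therefore start by minute 207.
For task 5: task 2 (must start by minute 247); task 6 (must start by minute 207, minus 10-minute gap → minute 197). The most restrictive is minute 197; with a 55-minute duration, task 5 must start by minute 142.
Task 4 has several dependents: task 2 (must start by minute 247); task 5 (must start by minute 142); task 6 (must start by minute 207). The earliest of those limits is minute 142, so task 4 must start by 142 − 60 = minute 82.
Task 3 feeds into task 4 (must start by minute 82, minus 5-minute gap → minute 77); so task 3 must finish by minute 77 and therefore start by minute 66.
So task 3 can start as early as minute 40 and as late as minute 66, giving 66 − 40 = 26 minutes of slack.

26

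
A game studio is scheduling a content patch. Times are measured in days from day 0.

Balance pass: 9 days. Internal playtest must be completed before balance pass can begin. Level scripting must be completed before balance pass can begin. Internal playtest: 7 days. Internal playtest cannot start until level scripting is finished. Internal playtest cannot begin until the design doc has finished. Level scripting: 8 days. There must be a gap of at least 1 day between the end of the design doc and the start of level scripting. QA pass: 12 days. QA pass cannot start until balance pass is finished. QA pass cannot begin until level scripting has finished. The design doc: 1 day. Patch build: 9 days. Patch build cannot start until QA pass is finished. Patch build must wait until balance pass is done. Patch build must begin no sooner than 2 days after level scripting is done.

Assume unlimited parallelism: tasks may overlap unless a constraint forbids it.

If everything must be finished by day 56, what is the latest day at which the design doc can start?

Nothing follows patch build; the deadline of day 56 is its only limit. It must start by 56 − 9 = day 47.
QA pass has to be done before patch build (must start by day 47). That means finishing by day 47, i.e. starting by 47 − 12 = day 35.
For balance pass: QA pass (must start by day 35); patch build (must start by day 47). The most restrictive is day 35; with a 9-day duration, balance pass must start by day 26.
Internal playtest must finish before balance pass (must start by day 26). With a 7-day duration, internal playtest must start by 26 − 7 = day 19.
For level scripting: internal playtest (must start by day 19); balance pass (must start by day 26); QA pass (must start by day 35); patch build (must start by day 47, minus 2-day gap → day 45). The most restrictive is day 19; with an 8-day duration, level scripting must start by day 11.
For the design doc: level scripting (must start by day 11, minus 1-day gap → day 10); internal playtest (must start by day 19). The most restrictive is day 10; with a 1-day duration, the design doc must start by day 9.

9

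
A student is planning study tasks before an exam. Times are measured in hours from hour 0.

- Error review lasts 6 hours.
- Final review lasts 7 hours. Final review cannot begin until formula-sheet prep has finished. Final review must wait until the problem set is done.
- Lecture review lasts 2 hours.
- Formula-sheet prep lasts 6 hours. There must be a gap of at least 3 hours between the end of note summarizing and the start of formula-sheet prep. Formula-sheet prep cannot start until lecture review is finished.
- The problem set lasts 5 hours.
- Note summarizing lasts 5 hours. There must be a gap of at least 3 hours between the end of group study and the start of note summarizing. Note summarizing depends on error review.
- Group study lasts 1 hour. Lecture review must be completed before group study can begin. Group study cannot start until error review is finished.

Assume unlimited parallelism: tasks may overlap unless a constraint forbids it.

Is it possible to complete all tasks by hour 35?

Error review can start immediately at hour 0; it finishes at hour 6.
The problem set can start immediately at hour 0; it finishes at hour 5.
Lecture review has no prerequisites, so it starts at hour 0 and finishes at hour 2.
Group study needs all of lecture review (finishes hour 2); error review (finishes hour 6). That puts its earliest start at hour 6; it finishes at 6 + 1 = hour 7.
Note summarizing cannot start until group study (finishes hour 7, plus 3-hour gap → hour 10); error review (finishes hour 6). The controlling bound is hour 10, so note summarizing finishes at 10 + 5 = hour 15.
Formula-sheet prep needs all of note summarizing (finishes hour 15, plus 3-hour gap → hour 18); lecture review (finishes hour 2). That puts its earliest start at hour 18; it finishes at 18 + 6 = hour 24.
Final review cannot start until formula-sheet prep (finishes hour 24); the problem set (finishes hour 5). The controlling bound is hour 24, so final review finishes at 24 + 7 = hour 31.
Every task is finished by hour 31, which is no later than the deadline of 35, so the schedule is feasible.

Yes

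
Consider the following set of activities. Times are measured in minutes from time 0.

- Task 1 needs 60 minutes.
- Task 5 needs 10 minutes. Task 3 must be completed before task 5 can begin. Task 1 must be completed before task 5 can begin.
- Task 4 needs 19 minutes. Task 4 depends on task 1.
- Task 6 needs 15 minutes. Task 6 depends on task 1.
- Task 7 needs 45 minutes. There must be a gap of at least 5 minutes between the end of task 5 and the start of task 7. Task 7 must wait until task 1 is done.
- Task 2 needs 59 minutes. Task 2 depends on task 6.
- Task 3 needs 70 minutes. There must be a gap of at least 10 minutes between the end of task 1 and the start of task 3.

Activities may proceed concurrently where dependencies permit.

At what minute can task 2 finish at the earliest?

134

Task 1 can start immediately at minute 0; it finishes at minute 60.
Task 6 waits on task 1 (finishes minute 60), so it starts at minute 60 and finishes at 60 + 15 = minute 75.
Task 2 waits on task 6 (finishes minute 75), so it starts at minute 75 and finishes at 75 + 59 = minute 134.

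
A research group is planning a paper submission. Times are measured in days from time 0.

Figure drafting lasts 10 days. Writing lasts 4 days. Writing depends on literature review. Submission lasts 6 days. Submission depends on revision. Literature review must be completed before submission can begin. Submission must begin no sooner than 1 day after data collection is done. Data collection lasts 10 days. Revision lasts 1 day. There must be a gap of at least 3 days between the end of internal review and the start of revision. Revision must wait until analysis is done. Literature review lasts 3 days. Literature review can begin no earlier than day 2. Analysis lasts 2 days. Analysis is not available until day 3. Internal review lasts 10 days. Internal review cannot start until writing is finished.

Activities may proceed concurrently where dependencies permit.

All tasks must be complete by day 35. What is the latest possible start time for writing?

11

Nothing follows submission; the deadline of day 35 is its only limit. It must start by 35 − 6 = day 29.
Revision must finish before submission (must start by day 29). With a 1-day duration, revision must start by 29 − 1 = day 28.
Internal review feeds into revision (must start by day 28, minus 3-day gap → day 25); so internal review must finish by day 25 and therefore start by day 15.
Writing feeds into internal review (must start by day 15); so writing must finish by day 15 and therefore start by day 11.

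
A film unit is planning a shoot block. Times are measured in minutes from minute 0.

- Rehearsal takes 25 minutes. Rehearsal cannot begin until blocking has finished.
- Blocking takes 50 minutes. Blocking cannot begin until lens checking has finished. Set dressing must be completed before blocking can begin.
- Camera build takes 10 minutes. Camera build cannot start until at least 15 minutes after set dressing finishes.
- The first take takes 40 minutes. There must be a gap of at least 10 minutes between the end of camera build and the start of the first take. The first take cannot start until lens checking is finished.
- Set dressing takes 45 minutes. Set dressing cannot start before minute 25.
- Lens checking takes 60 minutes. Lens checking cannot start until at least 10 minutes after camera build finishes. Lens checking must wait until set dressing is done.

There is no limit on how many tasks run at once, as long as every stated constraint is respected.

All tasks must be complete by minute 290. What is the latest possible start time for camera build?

Nothing follows rehearsal; the deadline of minute 290 is its only limit. It must start by 290 − 25 = minute 265.
Since rehearsal (must start by minute 265) depends on it, blocking must finish by minute 265. Backing off its 50-minute duration gives a latest start of minute 215.
Nothing follows the first take; the deadline of minute 290 is its only limit. It must start by 290 − 40 = minute 250.
Lens checking must finish in time for blocking (must start by minute 215); the first take (must start by minute 250). The tightest is minute 215, so lens checking must start by 215 − 60 = minute 155.
Camera build must finish in time for lens checking (must start by minute 155, minus 10-minute gap → minute 145); the first take (must start by minute 250, minus 10-minute gap → minute 240). The tightest is minute 145, so camera build must start by 145 − 10 = minute 135.

135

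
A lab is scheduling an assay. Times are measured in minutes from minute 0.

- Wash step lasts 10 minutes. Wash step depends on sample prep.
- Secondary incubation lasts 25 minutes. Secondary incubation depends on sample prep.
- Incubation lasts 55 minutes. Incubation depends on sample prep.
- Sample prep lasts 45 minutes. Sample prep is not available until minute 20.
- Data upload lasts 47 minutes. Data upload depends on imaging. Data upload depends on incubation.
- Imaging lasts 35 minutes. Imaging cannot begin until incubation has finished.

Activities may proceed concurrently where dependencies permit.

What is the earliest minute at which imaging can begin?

After its own release at minute 20, sample prep can start at minute 20 and finishes at minute 65.
Incubation cannot begin until sample prep (finishes minute 65). It runs from minute 65 to 65 + 55 = minute 120.
Imaging waits on incubation (finishes minute 120), so the earliest it can start is minute 120.

120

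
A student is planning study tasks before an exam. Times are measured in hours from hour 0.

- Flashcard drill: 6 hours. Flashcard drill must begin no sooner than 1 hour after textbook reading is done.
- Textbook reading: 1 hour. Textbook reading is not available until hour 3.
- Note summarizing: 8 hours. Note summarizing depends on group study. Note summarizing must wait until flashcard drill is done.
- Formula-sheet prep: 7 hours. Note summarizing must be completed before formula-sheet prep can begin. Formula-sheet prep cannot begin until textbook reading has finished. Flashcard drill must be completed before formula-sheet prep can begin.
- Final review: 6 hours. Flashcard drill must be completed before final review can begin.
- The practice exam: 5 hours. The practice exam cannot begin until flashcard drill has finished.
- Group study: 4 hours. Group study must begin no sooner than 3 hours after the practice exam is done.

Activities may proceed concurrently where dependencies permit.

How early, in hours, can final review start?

11

After its own release at hour 3, textbook reading can start at hour 3 and finishes at hour 4.
Flashcard drill cannot begin until textbook reading (finishes hour 4, plus 1-hour gap → hour 5). It runs from hour 5 to 5 + 6 = hour 11.
Final review waits on flashcard drill (finishes hour 11), so the earliest it can start is hour 11.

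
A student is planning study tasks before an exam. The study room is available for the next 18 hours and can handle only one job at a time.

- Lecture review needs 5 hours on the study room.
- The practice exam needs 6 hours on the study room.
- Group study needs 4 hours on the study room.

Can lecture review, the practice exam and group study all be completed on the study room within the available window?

Running back to back, the jobs need 5 + 6 + 4 = 15 hours on the study room.
Since 15 ≤ 18, they fit within the window.

Yes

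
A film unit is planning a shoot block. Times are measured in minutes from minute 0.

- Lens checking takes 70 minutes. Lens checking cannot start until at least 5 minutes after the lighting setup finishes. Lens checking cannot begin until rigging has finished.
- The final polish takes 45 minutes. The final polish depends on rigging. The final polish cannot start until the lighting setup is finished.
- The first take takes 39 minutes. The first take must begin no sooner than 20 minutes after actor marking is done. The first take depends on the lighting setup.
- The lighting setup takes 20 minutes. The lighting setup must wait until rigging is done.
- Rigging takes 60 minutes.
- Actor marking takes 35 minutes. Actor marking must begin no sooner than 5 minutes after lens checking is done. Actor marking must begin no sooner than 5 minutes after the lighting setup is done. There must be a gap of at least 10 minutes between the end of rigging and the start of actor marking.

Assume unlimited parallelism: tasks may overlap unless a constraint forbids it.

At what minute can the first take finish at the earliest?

254

Nothing blocks rigging, so it runs from minute 0 to minute 60.
The lighting setup cannot begin until rigging (finishes minute 60). It runs from minute 60 to 60 + 20 = minute 80.
For lens checking: the lighting setup (finishes minute 80, plus 5-minute gap → minute 85); rigging (finishes minute 60). Taking the maximum gives a start of minute 85, and it finishes at 85 + 70 = minute 155.
Actor marking needs all of lens checking (finishes minute 155, plus 5-minute gap → minute 160); the lighting setup (finishes minute 80, plus 5-minute gap → minute 85); rigging (finishes minute 60, plus 10-minute gap → minute 70). That puts its earliest start at minute 160; it finishes at 160 + 35 = minute 195.
For the first take: actor marking (finishes minute 195, plus 20-minute gap → minute 215); the lighting setup (finishes minute 80). Taking the maximum gives a start of minute 215, and it finishes at 215 + 39 = minute 254.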